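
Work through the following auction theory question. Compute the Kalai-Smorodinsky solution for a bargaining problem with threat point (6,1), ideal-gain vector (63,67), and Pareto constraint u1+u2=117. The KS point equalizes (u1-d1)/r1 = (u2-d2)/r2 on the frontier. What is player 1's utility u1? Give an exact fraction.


Step 1: At the KS point, (u1-d1)/r1 = (u2-d2)/r2 = t and u1+u2 = 117
Step 2: u1 = d1 + r1*t and u2 = d2 + r2*t, so (d1 + r1*t) + (d2 + r2*t) = 117
Step 3: t = (117 - 6 - 1)/(63 + 67) = 110/130 = 11/13
Step 4: u1 = d1 + r1*t = 6 + 63 * 11/13 = 771/13
Step 5: (Check: u2 = d2 + r2*t = 750/13; u1+u2 = 771/13 + 750/13 = 117, on the frontier.)

771/13


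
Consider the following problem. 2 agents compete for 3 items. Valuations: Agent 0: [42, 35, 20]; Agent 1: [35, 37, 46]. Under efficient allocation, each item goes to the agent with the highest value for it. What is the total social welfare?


Step 1: For each item, find the maximum value among all agents.
Step 2: Item 0 -> Agent 0 (value 42)
Step 3: Item 1 -> Agent 1 (value 37)
Step 4: Item 2 -> Agent 1 (value 46)
Step 5: Total welfare = 42 + 37 + 46 = 125

125


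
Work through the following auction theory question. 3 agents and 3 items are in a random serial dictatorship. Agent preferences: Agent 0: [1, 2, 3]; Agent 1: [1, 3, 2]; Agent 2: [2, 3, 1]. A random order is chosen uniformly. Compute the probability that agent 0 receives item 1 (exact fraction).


Step 1: Agent 0 wants item 1
Step 2: There are 6 possible orderings of agents
Step 3: In 3 orderings, agent 0 gets item 1
Step 4: Probability = 3/6 = 1/2

1/2


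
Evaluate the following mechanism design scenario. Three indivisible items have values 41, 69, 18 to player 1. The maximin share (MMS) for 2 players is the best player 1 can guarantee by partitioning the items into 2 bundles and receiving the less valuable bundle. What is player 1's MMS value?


Step 1: Item values = 41, 69, 18
Step 2: Enumerate all 2-bundle partitions and take the smaller bundle:
  Partition 1: {41} vs {69,18} -> bundles 41, 87; min = 41
  Partition 2: {69} vs {41,18} -> bundles 69, 59; min = 59
  Partition 3: {18} vs {41,69} -> bundles 18, 110; min = 18
Step 3: MMS = max(41, 59, 18) = 59

59


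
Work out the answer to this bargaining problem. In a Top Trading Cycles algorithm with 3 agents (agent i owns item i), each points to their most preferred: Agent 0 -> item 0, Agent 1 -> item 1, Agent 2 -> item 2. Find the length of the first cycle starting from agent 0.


Step 1: Trace the pointer graph from agent 0: 0 -> 0
Step 2: A cycle is detected when we revisit agent 0
Step 3: The cycle is: 0 -> 0
Step 4: Cycle length = 1

1


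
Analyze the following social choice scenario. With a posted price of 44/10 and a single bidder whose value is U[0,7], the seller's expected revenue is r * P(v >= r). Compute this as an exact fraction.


Step 1: Posted price r = 22/5, value support [0,7]
Step 2: P(v >= r) = (7 - 22/5)/7 = 13/35
Step 3: Expected revenue = r * P(v >= r) = 22/5 * 13/35
Step 4: Revenue = 286/175

286/175


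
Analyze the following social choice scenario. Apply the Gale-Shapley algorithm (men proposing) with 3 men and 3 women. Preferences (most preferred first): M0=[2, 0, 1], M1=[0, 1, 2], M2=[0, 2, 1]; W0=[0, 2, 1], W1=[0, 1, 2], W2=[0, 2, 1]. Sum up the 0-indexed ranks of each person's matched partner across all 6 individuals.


Step 1: Run Gale-Shapley (men propose, women hold best offer):
  M0 proposes to W2; she accepts
  M1 proposes to W0; she accepts
  M2 proposes to W0; she switches from M1
  M1 proposes to W1; she accepts
Step 2: Final matching: W0-M2, W1-M1, W2-M0
Step 3: 0-indexed ranks (man's rank of his match, then woman's): 0 + 1 + 1 + 1 + 0 + 0
Step 4: Total rank sum = 3

3


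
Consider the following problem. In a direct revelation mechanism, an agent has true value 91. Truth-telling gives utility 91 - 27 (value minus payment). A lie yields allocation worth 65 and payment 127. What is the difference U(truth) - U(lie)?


Step 1: U(truth) = value - payment = 91 - 27 = 64
Step 2: U(lie) = allocation - payment = 65 - 127 = -62
Step 3: IC gap = 64 - (-62) = 126

126


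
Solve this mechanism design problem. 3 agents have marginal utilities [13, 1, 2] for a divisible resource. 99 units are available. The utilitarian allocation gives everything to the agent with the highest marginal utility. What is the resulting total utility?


Step 1: The marginal utilities are [13, 1, 2]
Step 2: The highest marginal utility is 13
Step 3: All 99 units go to that agent
Step 4: Total utility = 13 * 99 = 1287

1287


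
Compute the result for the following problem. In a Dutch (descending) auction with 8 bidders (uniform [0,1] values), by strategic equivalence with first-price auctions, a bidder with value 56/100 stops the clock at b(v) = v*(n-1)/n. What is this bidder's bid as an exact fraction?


Step 1: Dutch auctions are strategically equivalent to first-price auctions
Step 2: The equilibrium bid is b(v) = v*(n-1)/n
Step 3: b = 14/25 * 7/8
Step 4: b = 49/100

49/100


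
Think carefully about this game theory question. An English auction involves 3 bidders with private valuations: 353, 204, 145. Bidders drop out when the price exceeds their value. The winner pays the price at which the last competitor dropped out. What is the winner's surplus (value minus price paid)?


Step 1: Identify the highest value: 353
Step 2: Identify the second-highest value: 204
Step 3: The final price = second-highest value = 204
Step 4: Surplus = 353 - 204 = 149

149


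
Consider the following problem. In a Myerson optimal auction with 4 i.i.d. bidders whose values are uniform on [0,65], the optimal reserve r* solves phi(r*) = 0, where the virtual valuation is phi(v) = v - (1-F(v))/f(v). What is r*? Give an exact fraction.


Step 1: For U[0,65], F(v) = v/65 and f(v) = 1/65
Step 2: phi(v) = v - (1 - v/65)/(1/65) = v - (65 - v) = 2v - 65
Step 3: Set phi(r*) = 0: 2r* - 65 = 0
Step 4: r* = 65/2 (the number of bidders n = 4 does not enter)

65/2


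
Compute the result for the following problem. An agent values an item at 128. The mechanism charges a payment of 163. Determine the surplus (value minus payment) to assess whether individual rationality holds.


Step 1: Surplus = value - payment = 128 - 163 = -35
Step 2: IR is violated (surplus < 0)

-35


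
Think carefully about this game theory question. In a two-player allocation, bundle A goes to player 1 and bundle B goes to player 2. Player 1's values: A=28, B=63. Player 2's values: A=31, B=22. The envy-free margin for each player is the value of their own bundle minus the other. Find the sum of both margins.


Step 1: Player 1's margin = v1(A) - v1(B) = 28 - 63 = -35
Step 2: Player 2's margin = v2(B) - v2(A) = 22 - 31 = -9
Step 3: Total margin = -35 + -9 = -44

-44


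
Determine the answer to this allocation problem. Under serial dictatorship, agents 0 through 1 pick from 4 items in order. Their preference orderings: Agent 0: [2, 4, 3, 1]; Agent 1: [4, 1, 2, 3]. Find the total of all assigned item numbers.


Step 1: Agent 0 picks item 2
Step 2: Agent 1 picks item 4
Step 3: Sum = 2 + 4 = 6

6


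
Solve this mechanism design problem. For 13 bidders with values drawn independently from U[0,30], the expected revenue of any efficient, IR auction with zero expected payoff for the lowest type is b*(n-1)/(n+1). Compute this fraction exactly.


Step 1: By Revenue Equivalence, expected revenue = b*(n-1)/(n+1)
Step 2: Substituting n = 13, b = 30
Step 3: Revenue = 30*(13-1)/(13+1) = 30*12/14
Step 4: Revenue = 360/14 = 180/7

180/7


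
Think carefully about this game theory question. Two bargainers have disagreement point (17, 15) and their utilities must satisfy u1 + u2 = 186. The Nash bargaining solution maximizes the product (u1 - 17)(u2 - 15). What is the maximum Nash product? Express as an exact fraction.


Step 1: The Nash solution splits surplus symmetrically above the disagreement point
Step 2: u1 = (total + d1 - d2)/2 = (186 + 17 - 15)/2 = 94
Step 3: u2 = (total - d1 + d2)/2 = (186 - 17 + 15)/2 = 92
Step 4: Nash product = (94 - 17) * (92 - 15)
Step 5: = 77 * 77 = 5929

5929


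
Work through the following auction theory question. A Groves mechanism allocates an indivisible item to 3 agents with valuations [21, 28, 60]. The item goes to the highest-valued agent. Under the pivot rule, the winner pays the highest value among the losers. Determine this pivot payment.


Step 1: The efficient winner is agent 2 with value 60
Step 2: Other agents' values: [21, 28]
Step 3: Pivot payment = max(others) = 28
Step 4: The winner pays 28

28


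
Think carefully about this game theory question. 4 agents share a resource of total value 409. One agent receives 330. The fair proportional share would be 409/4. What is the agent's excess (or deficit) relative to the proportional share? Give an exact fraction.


Step 1: Proportional share = 409/4
Step 2: Agent's actual allocation = 330
Step 3: Excess = 330 - 409/4 = 911/4

911/4


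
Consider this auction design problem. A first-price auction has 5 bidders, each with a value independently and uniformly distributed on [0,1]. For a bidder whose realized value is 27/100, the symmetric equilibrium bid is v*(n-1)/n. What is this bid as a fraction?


Step 1: The symmetric BNE bidding function is b(v) = v * (n-1) / n
Step 2: Substitute v = 27/100 and n = 5
Step 3: b = 27/100 * 4/5
Step 4: b = 27/125

27/125


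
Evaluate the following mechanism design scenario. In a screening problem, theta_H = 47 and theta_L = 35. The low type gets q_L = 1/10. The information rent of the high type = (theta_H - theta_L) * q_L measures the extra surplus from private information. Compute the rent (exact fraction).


Step 1: theta_H - theta_L = 47 - 35 = 12
Step 2: Information rent = (theta_H - theta_L) * q_L
Step 3: = 12 * 1/10
Step 4: = 6/5

6/5


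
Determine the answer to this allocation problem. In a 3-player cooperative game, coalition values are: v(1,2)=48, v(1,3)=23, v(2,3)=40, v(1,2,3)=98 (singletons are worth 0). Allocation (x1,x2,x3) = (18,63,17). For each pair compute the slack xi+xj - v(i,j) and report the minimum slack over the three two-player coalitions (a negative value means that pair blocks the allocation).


Step 1: Slack for coalition (1,2): x1+x2 - v12 = 81 - 48 = 33
Step 2: Slack for coalition (1,3): x1+x3 - v13 = 35 - 23 = 12
Step 3: Slack for coalition (2,3): x2+x3 - v23 = 80 - 40 = 40
Step 4: Minimum slack = min(33, 12, 40) = 12, attained by (1,3); no pair can gain by deviating, so the allocation is in the core

12


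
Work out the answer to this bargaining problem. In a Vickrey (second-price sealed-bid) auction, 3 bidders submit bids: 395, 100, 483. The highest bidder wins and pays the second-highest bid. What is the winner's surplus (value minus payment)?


Step 1: Sort bids in descending order: 483, 395, 100
Step 2: The winning bid is the highest: 483
Step 3: The payment equals the second-highest bid: 395
Step 4: Surplus = winner's bid - payment = 483 - 395 = 88

88


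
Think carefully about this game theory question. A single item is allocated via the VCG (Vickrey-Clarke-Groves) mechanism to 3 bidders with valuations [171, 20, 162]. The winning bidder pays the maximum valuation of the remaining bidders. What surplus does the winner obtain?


Step 1: The winner is the agent with the highest value: agent 0 with value 171
Step 2: Values of other agents: [20, 162]
Step 3: VCG payment = max of others' values = 162
Step 4: Surplus = 171 - 162 = 9

9


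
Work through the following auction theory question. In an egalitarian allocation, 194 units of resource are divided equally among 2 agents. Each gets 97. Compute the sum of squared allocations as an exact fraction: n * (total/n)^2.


Step 1: Each agent's share = 194/2 = 97
Step 2: Square of each share = (97)^2 = 9409
Step 3: Sum of squares = 2 * 9409 = 18818

18818


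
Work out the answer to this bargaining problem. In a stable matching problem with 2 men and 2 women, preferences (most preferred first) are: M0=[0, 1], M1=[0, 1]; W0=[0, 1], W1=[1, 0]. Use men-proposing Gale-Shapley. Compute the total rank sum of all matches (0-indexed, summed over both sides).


Step 1: Run Gale-Shapley (men propose, women hold best offer):
  M0 proposes to W0; she accepts
  M1 proposes to W0; rejected
  M1 proposes to W1; she accepts
Step 2: Final matching: W0-M0, W1-M1
Step 3: 0-indexed ranks (man's rank of his match, then woman's): 0 + 0 + 1 + 0
Step 4: Total rank sum = 1

1


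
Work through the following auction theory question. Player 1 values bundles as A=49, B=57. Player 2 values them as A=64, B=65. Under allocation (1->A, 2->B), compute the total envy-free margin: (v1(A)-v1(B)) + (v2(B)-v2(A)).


Step 1: Player 1's margin = v1(A) - v1(B) = 49 - 57 = -8
Step 2: Player 2's margin = v2(B) - v2(A) = 65 - 64 = 1
Step 3: Total margin = -8 + 1 = -7

-7


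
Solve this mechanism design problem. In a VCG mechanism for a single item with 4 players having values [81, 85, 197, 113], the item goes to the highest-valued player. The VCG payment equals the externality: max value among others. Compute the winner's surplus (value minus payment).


Step 1: The winner is the agent with the highest value: agent 2 with value 197
Step 2: Values of other agents: [81, 85, 113]
Step 3: VCG payment = max of others' values = 113
Step 4: Surplus = 197 - 113 = 84

84


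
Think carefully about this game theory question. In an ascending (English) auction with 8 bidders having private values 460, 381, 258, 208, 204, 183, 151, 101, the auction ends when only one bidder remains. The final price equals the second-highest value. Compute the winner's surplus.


Step 1: Identify the highest value: 460
Step 2: Identify the second-highest value: 381
Step 3: The final price = second-highest value = 381
Step 4: Surplus = 460 - 381 = 79

79


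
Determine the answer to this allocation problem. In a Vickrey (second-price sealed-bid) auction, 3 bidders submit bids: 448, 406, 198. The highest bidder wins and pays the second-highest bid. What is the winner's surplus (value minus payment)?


Step 1: Sort bids in descending order: 448, 406, 198
Step 2: The winning bid is the highest: 448
Step 3: The payment equals the second-highest bid: 406
Step 4: Surplus = winner's bid - payment = 448 - 406 = 42

42


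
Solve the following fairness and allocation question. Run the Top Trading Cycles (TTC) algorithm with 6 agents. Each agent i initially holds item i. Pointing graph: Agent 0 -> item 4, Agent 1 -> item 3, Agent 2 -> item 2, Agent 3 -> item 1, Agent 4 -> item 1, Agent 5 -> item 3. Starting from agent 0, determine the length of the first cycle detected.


Step 1: Trace the pointer graph from agent 0: 0 -> 4 -> 1 -> 3 -> 1
Step 2: A cycle is detected when we revisit agent 1
Step 3: The cycle is: 1 -> 3 -> 1
Step 4: Cycle length = 2

2


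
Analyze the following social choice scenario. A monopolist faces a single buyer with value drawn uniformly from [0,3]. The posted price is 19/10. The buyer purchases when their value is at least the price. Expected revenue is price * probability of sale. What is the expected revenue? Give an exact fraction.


Step 1: Posted price r = 19/10, value support [0,3]
Step 2: P(v >= r) = (3 - 19/10)/3 = 11/30
Step 3: Expected revenue = r * P(v >= r) = 19/10 * 11/30
Step 4: Revenue = 209/300

209/300


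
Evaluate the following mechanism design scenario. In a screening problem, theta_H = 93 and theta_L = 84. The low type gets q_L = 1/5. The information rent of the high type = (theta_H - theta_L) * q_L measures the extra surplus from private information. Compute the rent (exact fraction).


Step 1: theta_H - theta_L = 93 - 84 = 9
Step 2: Information rent = (theta_H - theta_L) * q_L
Step 3: = 9 * 1/5
Step 4: = 9/5

9/5


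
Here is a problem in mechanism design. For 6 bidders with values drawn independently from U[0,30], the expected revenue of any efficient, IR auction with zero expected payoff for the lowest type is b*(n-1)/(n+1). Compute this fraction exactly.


Step 1: By Revenue Equivalence, expected revenue = b*(n-1)/(n+1)
Step 2: Substituting n = 6, b = 30
Step 3: Revenue = 30*(6-1)/(6+1) = 30*5/7
Step 4: Revenue = 150/7

150/7


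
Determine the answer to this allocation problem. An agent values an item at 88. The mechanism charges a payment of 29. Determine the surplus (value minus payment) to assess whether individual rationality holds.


Step 1: Surplus = value - payment = 88 - 29 = 59
Step 2: IR is satisfied (surplus >= 0)

59


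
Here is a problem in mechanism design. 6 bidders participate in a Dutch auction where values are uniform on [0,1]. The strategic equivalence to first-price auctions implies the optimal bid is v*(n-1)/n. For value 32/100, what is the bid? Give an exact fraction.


Step 1: Dutch auctions are strategically equivalent to first-price auctions
Step 2: The equilibrium bid is b(v) = v*(n-1)/n
Step 3: b = 8/25 * 5/6
Step 4: b = 4/15

4/15


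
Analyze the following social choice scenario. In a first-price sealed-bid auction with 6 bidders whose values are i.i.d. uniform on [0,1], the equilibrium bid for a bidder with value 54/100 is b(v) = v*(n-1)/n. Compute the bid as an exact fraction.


Step 1: The symmetric BNE bidding function is b(v) = v * (n-1) / n
Step 2: Substitute v = 27/50 and n = 6
Step 3: b = 27/50 * 5/6
Step 4: b = 9/20

9/20


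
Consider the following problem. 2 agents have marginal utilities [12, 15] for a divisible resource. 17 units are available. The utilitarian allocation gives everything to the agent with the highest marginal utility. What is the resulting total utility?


Step 1: The marginal utilities are [12, 15]
Step 2: The highest marginal utility is 15
Step 3: All 17 units go to that agent
Step 4: Total utility = 15 * 17 = 255

255


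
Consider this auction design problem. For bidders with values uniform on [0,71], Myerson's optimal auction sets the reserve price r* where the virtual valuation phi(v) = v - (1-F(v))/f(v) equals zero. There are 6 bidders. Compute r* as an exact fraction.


Step 1: For U[0,71], F(v) = v/71 and f(v) = 1/71
Step 2: phi(v) = v - (1 - v/71)/(1/71) = v - (71 - v) = 2v - 71
Step 3: Set phi(r*) = 0: 2r* - 71 = 0
Step 4: r* = 71/2 (the number of bidders n = 6 does not enter)

71/2


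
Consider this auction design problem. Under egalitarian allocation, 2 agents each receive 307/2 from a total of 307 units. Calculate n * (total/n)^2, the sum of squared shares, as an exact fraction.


Step 1: Each agent's share = 307/2
Step 2: Square of each share = (307/2)^2 = 94249/4
Step 3: Sum of squares = 2 * 94249/4 = 94249/2

94249/2


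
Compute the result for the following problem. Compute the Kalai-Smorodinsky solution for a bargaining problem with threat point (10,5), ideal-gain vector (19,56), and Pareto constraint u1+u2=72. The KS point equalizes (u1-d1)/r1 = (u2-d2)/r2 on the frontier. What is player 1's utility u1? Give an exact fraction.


Step 1: At the KS point, (u1-d1)/r1 = (u2-d2)/r2 = t and u1+u2 = 72
Step 2: u1 = d1 + r1*t and u2 = d2 + r2*t, so (d1 + r1*t) + (d2 + r2*t) = 72
Step 3: t = (72 - 10 - 5)/(19 + 56) = 57/75 = 19/25
Step 4: u1 = d1 + r1*t = 10 + 19 * 19/25 = 611/25
Step 5: (Check: u2 = d2 + r2*t = 1189/25; u1+u2 = 611/25 + 1189/25 = 72, on the frontier.)

611/25


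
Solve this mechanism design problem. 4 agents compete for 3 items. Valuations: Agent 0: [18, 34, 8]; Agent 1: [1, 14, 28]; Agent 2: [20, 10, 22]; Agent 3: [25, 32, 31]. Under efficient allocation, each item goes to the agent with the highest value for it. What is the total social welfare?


Step 1: For each item, find the maximum value among all agents.
Step 2: Item 0 -> Agent 3 (value 25)
Step 3: Item 1 -> Agent 0 (value 34)
Step 4: Item 2 -> Agent 3 (value 31)
Step 5: Total welfare = 25 + 34 + 31 = 90

90


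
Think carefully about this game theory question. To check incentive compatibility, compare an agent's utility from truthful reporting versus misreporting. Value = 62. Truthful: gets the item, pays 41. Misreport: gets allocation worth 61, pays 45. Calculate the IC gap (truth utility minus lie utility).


Step 1: U(truth) = value - payment = 62 - 41 = 21
Step 2: U(lie) = allocation - payment = 61 - 45 = 16
Step 3: IC gap = 21 - 16 = 5

5


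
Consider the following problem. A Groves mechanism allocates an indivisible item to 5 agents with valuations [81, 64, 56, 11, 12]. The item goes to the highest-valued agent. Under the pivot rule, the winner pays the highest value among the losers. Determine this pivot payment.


Step 1: The efficient winner is agent 0 with value 81
Step 2: Other agents' values: [64, 56, 11, 12]
Step 3: Pivot payment = max(others) = 64
Step 4: The winner pays 64

64


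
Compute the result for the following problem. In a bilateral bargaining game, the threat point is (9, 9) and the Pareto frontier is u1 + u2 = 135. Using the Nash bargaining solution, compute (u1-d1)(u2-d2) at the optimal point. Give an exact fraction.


Step 1: The Nash solution splits surplus symmetrically above the disagreement point
Step 2: u1 = (total + d1 - d2)/2 = (135 + 9 - 9)/2 = 135/2
Step 3: u2 = (total - d1 + d2)/2 = (135 - 9 + 9)/2 = 135/2
Step 4: Nash product = (135/2 - 9) * (135/2 - 9)
Step 5: = 117/2 * 117/2 = 13689/4

13689/4


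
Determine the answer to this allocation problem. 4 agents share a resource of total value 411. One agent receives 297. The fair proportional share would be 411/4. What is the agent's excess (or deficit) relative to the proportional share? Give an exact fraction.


Step 1: Proportional share = 411/4
Step 2: Agent's actual allocation = 297
Step 3: Excess = 297 - 411/4 = 777/4

777/4


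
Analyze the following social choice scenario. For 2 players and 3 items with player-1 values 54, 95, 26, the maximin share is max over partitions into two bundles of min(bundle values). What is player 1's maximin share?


Step 1: Item values = 54, 95, 26
Step 2: Enumerate all 2-bundle partitions and take the smaller bundle:
  Partition 1: {54} vs {95,26} -> bundles 54, 121; min = 54
  Partition 2: {95} vs {54,26} -> bundles 95, 80; min = 80
  Partition 3: {26} vs {54,95} -> bundles 26, 149; min = 26
Step 3: MMS = max(54, 80, 26) = 80

80


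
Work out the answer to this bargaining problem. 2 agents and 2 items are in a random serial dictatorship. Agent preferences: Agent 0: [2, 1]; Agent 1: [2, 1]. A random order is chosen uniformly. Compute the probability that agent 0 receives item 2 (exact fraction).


Step 1: Agent 0 wants item 2
Step 2: There are 2 possible orderings of agents
Step 3: In 1 orderings, agent 0 gets item 2
Step 4: Probability = 1/2

1/2


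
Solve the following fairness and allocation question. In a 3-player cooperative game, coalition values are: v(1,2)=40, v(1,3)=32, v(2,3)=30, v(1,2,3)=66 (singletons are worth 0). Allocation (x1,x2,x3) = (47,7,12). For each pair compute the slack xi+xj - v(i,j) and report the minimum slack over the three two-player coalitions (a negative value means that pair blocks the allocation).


Step 1: Slack for coalition (1,2): x1+x2 - v12 = 54 - 40 = 14
Step 2: Slack for coalition (1,3): x1+x3 - v13 = 59 - 32 = 27
Step 3: Slack for coalition (2,3): x2+x3 - v23 = 19 - 30 = -11
Step 4: Minimum slack = min(14, 27, -11) = -11, attained by (2,3); coalition (2,3) can block (slack < 0), so the allocation is not in the core

-11


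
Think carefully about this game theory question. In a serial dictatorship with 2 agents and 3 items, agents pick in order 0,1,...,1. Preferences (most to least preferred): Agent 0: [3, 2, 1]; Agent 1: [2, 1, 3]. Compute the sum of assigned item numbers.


Step 1: Agent 0 picks item 3
Step 2: Agent 1 picks item 2
Step 3: Sum = 3 + 2 = 5

5


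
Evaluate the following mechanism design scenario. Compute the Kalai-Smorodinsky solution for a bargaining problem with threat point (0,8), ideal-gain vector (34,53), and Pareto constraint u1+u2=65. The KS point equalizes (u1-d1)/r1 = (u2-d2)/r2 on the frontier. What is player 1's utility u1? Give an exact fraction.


Step 1: At the KS point, (u1-d1)/r1 = (u2-d2)/r2 = t and u1+u2 = 65
Step 2: u1 = d1 + r1*t and u2 = d2 + r2*t, so (d1 + r1*t) + (d2 + r2*t) = 65
Step 3: t = (65 - 0 - 8)/(34 + 53) = 57/87 = 19/29
Step 4: u1 = d1 + r1*t = 0 + 34 * 19/29 = 646/29
Step 5: (Check: u2 = d2 + r2*t = 1239/29; u1+u2 = 646/29 + 1239/29 = 65, on the frontier.)

646/29


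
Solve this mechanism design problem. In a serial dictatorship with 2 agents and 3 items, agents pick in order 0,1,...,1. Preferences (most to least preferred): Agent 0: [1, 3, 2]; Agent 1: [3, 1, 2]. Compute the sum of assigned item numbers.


Step 1: Agent 0 picks item 1
Step 2: Agent 1 picks item 3
Step 3: Sum = 1 + 3 = 4

4


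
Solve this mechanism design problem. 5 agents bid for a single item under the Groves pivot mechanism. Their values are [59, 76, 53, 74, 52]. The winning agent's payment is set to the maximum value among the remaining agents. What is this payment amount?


Step 1: The efficient winner is agent 1 with value 76
Step 2: Other agents' values: [59, 53, 74, 52]
Step 3: Pivot payment = max(others) = 74
Step 4: The winner pays 74

74


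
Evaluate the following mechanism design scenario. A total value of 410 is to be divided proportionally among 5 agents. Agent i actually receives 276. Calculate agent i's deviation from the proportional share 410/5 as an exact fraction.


Step 1: Proportional share = 410/5 = 82
Step 2: Agent's actual allocation = 276
Step 3: Excess = 276 - 82 = 194

194


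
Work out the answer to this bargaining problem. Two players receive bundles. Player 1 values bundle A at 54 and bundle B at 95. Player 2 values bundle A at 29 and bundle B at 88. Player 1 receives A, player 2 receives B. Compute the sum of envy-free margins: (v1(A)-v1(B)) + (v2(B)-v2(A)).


Step 1: Player 1's margin = v1(A) - v1(B) = 54 - 95 = -41
Step 2: Player 2's margin = v2(B) - v2(A) = 88 - 29 = 59
Step 3: Total margin = -41 + 59 = 18

18


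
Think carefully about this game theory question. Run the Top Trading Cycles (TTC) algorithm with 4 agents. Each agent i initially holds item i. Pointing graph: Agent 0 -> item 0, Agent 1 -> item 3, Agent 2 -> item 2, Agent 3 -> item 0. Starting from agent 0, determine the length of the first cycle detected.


Step 1: Trace the pointer graph from agent 0: 0 -> 0
Step 2: A cycle is detected when we revisit agent 0
Step 3: The cycle is: 0 -> 0
Step 4: Cycle length = 1

1


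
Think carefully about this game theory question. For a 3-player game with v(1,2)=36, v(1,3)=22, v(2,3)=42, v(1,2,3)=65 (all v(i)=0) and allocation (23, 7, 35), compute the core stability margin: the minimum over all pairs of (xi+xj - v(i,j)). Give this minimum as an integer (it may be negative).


Step 1: Slack for coalition (1,2): x1+x2 - v12 = 30 - 36 = -6
Step 2: Slack for coalition (1,3): x1+x3 - v13 = 58 - 22 = 36
Step 3: Slack for coalition (2,3): x2+x3 - v23 = 42 - 42 = 0
Step 4: Minimum slack = min(-6, 36, 0) = -6, attained by (1,2); coalition (1,2) can block (slack < 0), so the allocation is not in the core

-6


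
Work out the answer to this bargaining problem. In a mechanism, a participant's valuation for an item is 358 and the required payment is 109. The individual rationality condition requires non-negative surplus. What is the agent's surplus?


Step 1: Surplus = value - payment = 358 - 109 = 249
Step 2: IR is satisfied (surplus >= 0)

249


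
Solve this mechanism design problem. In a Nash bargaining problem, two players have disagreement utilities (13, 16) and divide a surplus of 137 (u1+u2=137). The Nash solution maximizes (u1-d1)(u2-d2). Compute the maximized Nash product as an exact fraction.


Step 1: The Nash solution splits surplus symmetrically above the disagreement point
Step 2: u1 = (total + d1 - d2)/2 = (137 + 13 - 16)/2 = 67
Step 3: u2 = (total - d1 + d2)/2 = (137 - 13 + 16)/2 = 70
Step 4: Nash product = (67 - 13) * (70 - 16)
Step 5: = 54 * 54 = 2916

2916


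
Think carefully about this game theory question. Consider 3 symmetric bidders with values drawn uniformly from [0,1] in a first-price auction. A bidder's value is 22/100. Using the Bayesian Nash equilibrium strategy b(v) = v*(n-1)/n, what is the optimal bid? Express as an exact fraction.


Step 1: The symmetric BNE bidding function is b(v) = v * (n-1) / n
Step 2: Substitute v = 11/50 and n = 3
Step 3: b = 11/50 * 2/3
Step 4: b = 11/75

11/75


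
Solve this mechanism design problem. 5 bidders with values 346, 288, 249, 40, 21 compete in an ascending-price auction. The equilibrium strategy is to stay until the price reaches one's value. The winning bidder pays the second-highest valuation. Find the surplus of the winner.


Step 1: Identify the highest value: 346
Step 2: Identify the second-highest value: 288
Step 3: The final price = second-highest value = 288
Step 4: Surplus = 346 - 288 = 58

58


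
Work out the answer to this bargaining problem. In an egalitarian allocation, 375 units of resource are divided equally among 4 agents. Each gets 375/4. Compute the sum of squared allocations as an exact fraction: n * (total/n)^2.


Step 1: Each agent's share = 375/4
Step 2: Square of each share = (375/4)^2 = 140625/16
Step 3: Sum of squares = 4 * 140625/16 = 140625/4

140625/4


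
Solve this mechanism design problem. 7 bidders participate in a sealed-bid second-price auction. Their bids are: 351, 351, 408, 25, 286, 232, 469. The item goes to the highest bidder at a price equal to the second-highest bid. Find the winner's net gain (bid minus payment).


Step 1: Sort bids in descending order: 469, 408, 351, 351, 286, 232, 25
Step 2: The winning bid is the highest: 469
Step 3: The payment equals the second-highest bid: 408
Step 4: Surplus = winner's bid - payment = 469 - 408 = 61

61


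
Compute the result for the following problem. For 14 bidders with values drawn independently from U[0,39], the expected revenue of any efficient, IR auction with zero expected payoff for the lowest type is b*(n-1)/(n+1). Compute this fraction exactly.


Step 1: By Revenue Equivalence, expected revenue = b*(n-1)/(n+1)
Step 2: Substituting n = 14, b = 39
Step 3: Revenue = 39*(14-1)/(14+1) = 39*13/15
Step 4: Revenue = 507/15 = 169/5

169/5


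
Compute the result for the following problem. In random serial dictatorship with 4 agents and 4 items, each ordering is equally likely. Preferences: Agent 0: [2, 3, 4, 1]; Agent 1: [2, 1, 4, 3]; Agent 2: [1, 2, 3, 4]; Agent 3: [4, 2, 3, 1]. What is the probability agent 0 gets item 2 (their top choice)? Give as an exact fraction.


Step 1: Agent 0 wants item 2
Step 2: There are 24 possible orderings of agents
Step 3: In 12 orderings, agent 0 gets item 2
Step 4: Probability = 12/24 = 1/2

1/2


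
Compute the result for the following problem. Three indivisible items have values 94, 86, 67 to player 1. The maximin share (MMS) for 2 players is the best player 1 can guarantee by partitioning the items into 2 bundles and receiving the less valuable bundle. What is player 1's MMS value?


Step 1: Item values = 94, 86, 67
Step 2: Enumerate all 2-bundle partitions and take the smaller bundle:
  Partition 1: {94} vs {86,67} -> bundles 94, 153; min = 94
  Partition 2: {86} vs {94,67} -> bundles 86, 161; min = 86
  Partition 3: {67} vs {94,86} -> bundles 67, 180; min = 67
Step 3: MMS = max(94, 86, 67) = 94

94


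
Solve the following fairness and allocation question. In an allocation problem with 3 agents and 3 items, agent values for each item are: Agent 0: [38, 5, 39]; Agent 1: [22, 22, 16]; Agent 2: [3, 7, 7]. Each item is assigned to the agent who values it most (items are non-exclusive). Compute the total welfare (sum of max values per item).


Step 1: For each item, find the maximum value among all agents.
Step 2: Item 0 -> Agent 0 (value 38)
Step 3: Item 1 -> Agent 1 (value 22)
Step 4: Item 2 -> Agent 0 (value 39)
Step 5: Total welfare = 38 + 22 + 39 = 99

99


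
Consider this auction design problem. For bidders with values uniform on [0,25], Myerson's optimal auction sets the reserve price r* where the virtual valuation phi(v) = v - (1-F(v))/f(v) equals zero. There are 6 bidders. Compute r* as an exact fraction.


Step 1: For U[0,25], F(v) = v/25 and f(v) = 1/25
Step 2: phi(v) = v - (1 - v/25)/(1/25) = v - (25 - v) = 2v - 25
Step 3: Set phi(r*) = 0: 2r* - 25 = 0
Step 4: r* = 25/2 (the number of bidders n = 6 does not enter)

25/2


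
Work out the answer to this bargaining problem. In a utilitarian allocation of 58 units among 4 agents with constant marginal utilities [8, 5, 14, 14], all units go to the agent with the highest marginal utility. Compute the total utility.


Step 1: The marginal utilities are [8, 5, 14, 14]
Step 2: The highest marginal utility is 14
Step 3: All 58 units go to that agent
Step 4: Total utility = 14 * 58 = 812

812


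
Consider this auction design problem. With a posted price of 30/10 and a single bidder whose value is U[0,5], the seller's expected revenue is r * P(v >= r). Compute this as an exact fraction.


Step 1: Posted price r = 3, value support [0,5]
Step 2: P(v >= r) = (5 - 3)/5 = 2/5
Step 3: Expected revenue = r * P(v >= r) = 3 * 2/5
Step 4: Revenue = 6/5

6/5


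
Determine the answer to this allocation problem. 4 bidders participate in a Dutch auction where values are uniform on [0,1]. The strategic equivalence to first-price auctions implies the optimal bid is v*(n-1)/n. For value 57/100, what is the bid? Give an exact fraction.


Step 1: Dutch auctions are strategically equivalent to first-price auctions
Step 2: The equilibrium bid is b(v) = v*(n-1)/n
Step 3: b = 57/100 * 3/4
Step 4: b = 171/400

171/400


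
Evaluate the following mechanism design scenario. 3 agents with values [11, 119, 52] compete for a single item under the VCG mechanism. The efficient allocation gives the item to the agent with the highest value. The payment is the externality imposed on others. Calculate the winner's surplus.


Step 1: The winner is the agent with the highest value: agent 1 with value 119
Step 2: Values of other agents: [11, 52]
Step 3: VCG payment = max of others' values = 52
Step 4: Surplus = 119 - 52 = 67

67


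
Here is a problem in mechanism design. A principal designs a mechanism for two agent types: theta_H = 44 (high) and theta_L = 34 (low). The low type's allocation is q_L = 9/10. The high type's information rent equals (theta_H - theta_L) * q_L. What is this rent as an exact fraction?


Step 1: theta_H - theta_L = 44 - 34 = 10
Step 2: Information rent = (theta_H - theta_L) * q_L
Step 3: = 10 * 9/10
Step 4: = 9

9


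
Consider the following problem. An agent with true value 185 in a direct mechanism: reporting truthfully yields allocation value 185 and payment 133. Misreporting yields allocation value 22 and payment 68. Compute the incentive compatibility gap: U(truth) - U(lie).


Step 1: U(truth) = value - payment = 185 - 133 = 52
Step 2: U(lie) = allocation - payment = 22 - 68 = -46
Step 3: IC gap = 52 - (-46) = 98

98


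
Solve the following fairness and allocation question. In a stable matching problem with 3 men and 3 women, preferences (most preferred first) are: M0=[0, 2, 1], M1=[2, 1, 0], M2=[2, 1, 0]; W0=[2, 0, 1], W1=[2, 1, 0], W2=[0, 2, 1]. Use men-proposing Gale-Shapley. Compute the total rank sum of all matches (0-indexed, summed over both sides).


Step 1: Run Gale-Shapley (men propose, women hold best offer):
  M0 proposes to W0; she accepts
  M1 proposes to W2; she accepts
  M2 proposes to W2; she switches from M1
  M1 proposes to W1; she accepts
Step 2: Final matching: W0-M0, W1-M1, W2-M2
Step 3: 0-indexed ranks (man's rank of his match, then woman's): 0 + 1 + 1 + 1 + 0 + 1
Step 4: Total rank sum = 4

4


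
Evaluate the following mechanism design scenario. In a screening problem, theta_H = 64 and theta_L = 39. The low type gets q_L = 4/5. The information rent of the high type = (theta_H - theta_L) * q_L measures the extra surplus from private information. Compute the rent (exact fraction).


Step 1: theta_H - theta_L = 64 - 39 = 25
Step 2: Information rent = (theta_H - theta_L) * q_L
Step 3: = 25 * 4/5
Step 4: = 20

20


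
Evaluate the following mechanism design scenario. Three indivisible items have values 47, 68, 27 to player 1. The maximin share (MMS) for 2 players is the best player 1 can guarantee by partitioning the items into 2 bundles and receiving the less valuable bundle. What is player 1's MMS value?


Step 1: Item values = 47, 68, 27
Step 2: Enumerate all 2-bundle partitions and take the smaller bundle:
  Partition 1: {47} vs {68,27} -> bundles 47, 95; min = 47
  Partition 2: {68} vs {47,27} -> bundles 68, 74; min = 68
  Partition 3: {27} vs {47,68} -> bundles 27, 115; min = 27
Step 3: MMS = max(47, 68, 27) = 68

68


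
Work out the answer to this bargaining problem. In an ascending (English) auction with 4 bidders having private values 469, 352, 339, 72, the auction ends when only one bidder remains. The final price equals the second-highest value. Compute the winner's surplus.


Step 1: Identify the highest value: 469
Step 2: Identify the second-highest value: 352
Step 3: The final price = second-highest value = 352
Step 4: Surplus = 469 - 352 = 117

117


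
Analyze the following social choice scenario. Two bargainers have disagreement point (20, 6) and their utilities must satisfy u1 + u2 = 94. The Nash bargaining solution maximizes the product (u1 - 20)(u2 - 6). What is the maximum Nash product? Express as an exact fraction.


Step 1: The Nash solution splits surplus symmetrically above the disagreement point
Step 2: u1 = (total + d1 - d2)/2 = (94 + 20 - 6)/2 = 54
Step 3: u2 = (total - d1 + d2)/2 = (94 - 20 + 6)/2 = 40
Step 4: Nash product = (54 - 20) * (40 - 6)
Step 5: = 34 * 34 = 1156

1156


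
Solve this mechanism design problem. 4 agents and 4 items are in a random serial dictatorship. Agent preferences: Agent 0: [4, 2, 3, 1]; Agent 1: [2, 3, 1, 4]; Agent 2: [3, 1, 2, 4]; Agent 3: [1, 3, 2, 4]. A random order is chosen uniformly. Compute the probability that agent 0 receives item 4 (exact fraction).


Step 1: Agent 0 wants item 4
Step 2: There are 24 possible orderings of agents
Step 3: In 24 orderings, agent 0 gets item 4
Step 4: Probability = 24/24 = 1

1


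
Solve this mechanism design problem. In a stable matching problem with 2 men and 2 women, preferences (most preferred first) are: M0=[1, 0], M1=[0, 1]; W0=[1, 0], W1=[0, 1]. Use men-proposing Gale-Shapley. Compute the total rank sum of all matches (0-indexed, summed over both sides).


Step 1: Run Gale-Shapley (men propose, women hold best offer):
  M0 proposes to W1; she accepts
  M1 proposes to W0; she accepts
Step 2: Final matching: W0-M1, W1-M0
Step 3: 0-indexed ranks (man's rank of his match, then woman's): 0 + 0 + 0 + 0
Step 4: Total rank sum = 0

0


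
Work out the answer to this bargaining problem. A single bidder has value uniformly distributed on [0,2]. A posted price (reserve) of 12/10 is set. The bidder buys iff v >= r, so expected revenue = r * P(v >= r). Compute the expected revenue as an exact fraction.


Step 1: Posted price r = 6/5, value support [0,2]
Step 2: P(v >= r) = (2 - 6/5)/2 = 2/5
Step 3: Expected revenue = r * P(v >= r) = 6/5 * 2/5
Step 4: Revenue = 12/25

12/25


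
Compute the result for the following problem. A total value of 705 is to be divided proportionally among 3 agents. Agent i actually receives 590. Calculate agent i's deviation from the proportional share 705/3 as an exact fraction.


Step 1: Proportional share = 705/3 = 235
Step 2: Agent's actual allocation = 590
Step 3: Excess = 590 - 235 = 355

355


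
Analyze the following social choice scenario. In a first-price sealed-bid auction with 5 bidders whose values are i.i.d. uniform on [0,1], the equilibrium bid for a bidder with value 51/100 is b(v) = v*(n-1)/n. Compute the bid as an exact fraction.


Step 1: The symmetric BNE bidding function is b(v) = v * (n-1) / n
Step 2: Substitute v = 51/100 and n = 5
Step 3: b = 51/100 * 4/5
Step 4: b = 51/125

51/125
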